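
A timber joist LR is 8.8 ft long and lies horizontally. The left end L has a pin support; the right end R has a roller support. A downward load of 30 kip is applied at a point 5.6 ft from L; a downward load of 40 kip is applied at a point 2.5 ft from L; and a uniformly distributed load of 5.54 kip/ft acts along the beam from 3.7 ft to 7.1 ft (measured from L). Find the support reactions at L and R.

Resultant of the distributed load: 5.54 × 3.4 = 18.836 kip at 5.4 ft from L.
Taking moments about L: R_y·8.8 − 30·5.6 − 40·2.5 − (5.54·3.4)·5.4 = 0 → R_y = 369.7144/8.8 = 42.013 ≈ 42.01 kip.
ΣF_y = 0: L_y + 42.013 − 30 − 40 − 5.54·3.4 = 0 → L_y = 46.82 kip.
ΣF_x = 0: no horizontal applied forces, so L_x = 0.

L_x = 0, L_y = 46.82 kip, R_y = 42.01 kip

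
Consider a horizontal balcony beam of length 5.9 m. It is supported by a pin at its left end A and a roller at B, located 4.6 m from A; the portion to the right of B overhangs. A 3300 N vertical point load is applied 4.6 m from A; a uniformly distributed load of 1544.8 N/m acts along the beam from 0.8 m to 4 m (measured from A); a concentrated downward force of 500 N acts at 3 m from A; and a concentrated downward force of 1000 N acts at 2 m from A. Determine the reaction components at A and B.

A_x = 0, A_y = 3103 N, B_y = 6640 N

Resultant of the distributed load: 1544.8 × 3.2 = 4943.36 N at 2.4 m from A.
Moments about A: B_y·4.6 − 3300·4.6 − (1544.8·3.2)·2.4 − 500·3 − 1000·2 = 0 → B_y = 30544.064/4.6 = 6640.01 ≈ 6640 N.
ΣF_y = 0: A_y + 6640.01 − 3300 − 1544.8·3.2 − 500 − 1000 = 0 → A_y = 3103 N.
ΣF_x = 0: no horizontal applied forces, so A_x = 0.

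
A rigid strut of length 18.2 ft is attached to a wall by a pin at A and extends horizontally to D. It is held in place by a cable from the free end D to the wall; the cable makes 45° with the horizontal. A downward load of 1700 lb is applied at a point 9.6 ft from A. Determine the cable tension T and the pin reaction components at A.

T = 1268 lb, A_x = 896.7 lb, A_y = 803.3 lb

ΣM about A: T·sin45°·18.2 − 1700·9.6 = 0 → T = 16320/(18.2·0.707107) = 1268.13 ≈ 1268 lb.
ΣF_x = 0: A_x − T·cos45° = 0 → A_x = 1268.13 × 0.707107 = 896.7 lb.
ΣF_y = 0: A_y + T·sin45° − 1700 = 0 → A_y = 1700 − 1268.13 × 0.707107 = 803.3 lb.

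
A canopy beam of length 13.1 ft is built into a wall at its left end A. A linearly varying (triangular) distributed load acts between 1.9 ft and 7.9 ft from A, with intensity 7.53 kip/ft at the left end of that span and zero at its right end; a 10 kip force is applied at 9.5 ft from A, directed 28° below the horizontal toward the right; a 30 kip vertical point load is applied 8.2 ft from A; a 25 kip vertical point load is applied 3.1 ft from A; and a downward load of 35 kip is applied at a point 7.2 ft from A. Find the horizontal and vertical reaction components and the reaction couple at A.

Resultant of the triangular load: ½ × 7.53 × 6 = 22.59 kip, acting at 3.9 ft from A (one-third of the span from the peak).
ΣF_x = 0: A_x + 10·cos28° = 0 → A_x = -8.829 kip.
ΣF_y = 0: A_y − ½·7.53·6 − 10·sin28° − 30 − 25 − 35 = 0 → A_y = 117.3 kip.
ΣM about A: M_A − (½·7.53·6)·3.9 − 10·sin28°·9.5 − 30·8.2 − 25·3.1 − 35·7.2 = 0 → M_A = 708.2 kip·ft.

A_x = -8.829 kip, A_y = 117.3 kip, M_A = 708.2 kip·ft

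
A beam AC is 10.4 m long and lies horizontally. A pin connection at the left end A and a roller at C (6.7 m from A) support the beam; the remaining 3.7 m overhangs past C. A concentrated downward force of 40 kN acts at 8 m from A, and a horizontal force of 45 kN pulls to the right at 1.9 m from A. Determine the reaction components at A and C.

ΣM about A: C_y·6.7 − 40·8 = 0 → C_y = 320/6.7 = 47.7612 ≈ 47.76 kN.
ΣF_y = 0: A_y + 47.7612 − 40 = 0 → A_y = -7.761 kN.
ΣF_x = 0: A_x + 45 = 0 → A_x = -45.00 kN.

A_x = -45.00 kN, A_y = -7.761 kN, C_y = 47.76 kN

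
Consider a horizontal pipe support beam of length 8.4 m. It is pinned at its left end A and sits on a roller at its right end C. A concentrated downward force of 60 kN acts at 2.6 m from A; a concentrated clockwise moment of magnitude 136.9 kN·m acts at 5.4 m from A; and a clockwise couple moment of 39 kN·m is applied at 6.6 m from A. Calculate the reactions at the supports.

Moments about A: C_y·8.4 − 60·2.6 − 136.9 − 39 = 0 → C_y = 331.9/8.4 = 39.5119 ≈ 39.51 kN.
ΣF_y = 0: A_y + 39.5119 − 60 = 0 → A_y = 20.49 kN.
ΣF_x = 0: no horizontal applied forces, so A_x = 0.

A_x = 0, A_y = 20.49 kN, C_y = 39.51 kN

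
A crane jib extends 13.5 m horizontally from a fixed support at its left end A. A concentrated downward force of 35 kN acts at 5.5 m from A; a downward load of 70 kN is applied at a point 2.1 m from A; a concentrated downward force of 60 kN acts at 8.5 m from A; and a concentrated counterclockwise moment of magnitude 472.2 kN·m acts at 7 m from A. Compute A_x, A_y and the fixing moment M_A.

A_x = 0, A_y = 165.0 kN, M_A = 377.3 kN·m

ΣF_x = 0: A_x = 0.
ΣF_y = 0: A_y − 35 − 70 − 60 = 0 → A_y = 165.0 kN.
ΣM about A: M_A − 35·5.5 − 70·2.1 − 60·8.5 + 472.2 = 0 → M_A = 377.3 kN·m.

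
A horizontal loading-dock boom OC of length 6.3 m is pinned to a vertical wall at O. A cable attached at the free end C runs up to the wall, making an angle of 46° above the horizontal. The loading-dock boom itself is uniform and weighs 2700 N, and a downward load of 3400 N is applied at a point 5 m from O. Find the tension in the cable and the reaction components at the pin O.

ΣM about O: T·sin46°·6.3 − 2700·3.15 − 3400·5 = 0 → T = 25505/(6.3·0.71934) = 5627.95 ≈ 5628 N.
ΣF_x = 0: O_x − T·cos46° = 0 → O_x = 5627.95 × 0.694658 = 3910 N.
ΣF_y = 0: O_y + T·sin46° − 2700 − 3400 = 0 → O_y = 6100 − 5627.95 × 0.71934 = 2052 N.

T = 5628 N, O_x = 3910 N, O_y = 2052 N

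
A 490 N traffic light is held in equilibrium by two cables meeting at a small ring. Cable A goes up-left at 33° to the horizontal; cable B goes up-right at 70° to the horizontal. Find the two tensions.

ΣF_x = 0: −T_A·cos33° + T_B·cos70° = 0 → T_B = 2.45211·T_A.
ΣF_y = 0: T_A·sin33° + T_B·sin70° = 490.
Substitute: T_A·(0.544639 + 2.45211·0.939693) = 490 → T_A = 171.998 ≈ 172.0 N.
Then T_B = 2.45211 × 171.998 = 421.8 N.

T_A = 172.0 N, T_B = 421.8 N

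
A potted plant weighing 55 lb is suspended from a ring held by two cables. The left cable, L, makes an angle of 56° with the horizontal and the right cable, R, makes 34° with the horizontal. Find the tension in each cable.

T_L = 45.60 lb, T_R = 30.76 lb

ΣF_x = 0: −T_L·cos56° + T_R·cos34° = 0 → T_R = 0.674509·T_L.
ΣF_y = 0: T_L·sin56° + T_R·sin34° = 55.
Substitute: T_L·(0.829038 + 0.674509·0.559193) = 55 → T_L = 45.597 ≈ 45.60 lb.
Then T_R = 0.674509 × 45.597 = 30.76 lb.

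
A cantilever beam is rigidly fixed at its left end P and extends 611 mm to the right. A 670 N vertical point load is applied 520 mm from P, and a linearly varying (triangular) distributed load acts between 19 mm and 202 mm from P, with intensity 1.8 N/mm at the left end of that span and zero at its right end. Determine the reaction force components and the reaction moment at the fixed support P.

P_x = 0, P_y = 834.7 N, M_P = 361600 N·mm

Resultant of the triangular load: ½ × 1.8 × 183 = 164.7 N, acting at 80 mm from P (one-third of the span from the peak).
ΣF_x = 0: P_x = 0.
ΣF_y = 0: P_y − 670 − ½·1.8·183 = 0 → P_y = 834.7 N.
ΣM about P: M_P − 670·520 − (½·1.8·183)·80 = 0 → M_P = 361600 N·mm.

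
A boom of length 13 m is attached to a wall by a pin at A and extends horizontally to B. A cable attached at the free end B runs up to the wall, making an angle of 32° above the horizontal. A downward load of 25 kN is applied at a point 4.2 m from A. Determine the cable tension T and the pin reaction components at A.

ΣM about A: T·sin32°·13 − 25·4.2 = 0 → T = 105/(13·0.529919) = 15.2418 ≈ 15.24 kN.
ΣF_x = 0: A_x − T·cos32° = 0 → A_x = 15.2418 × 0.848048 = 12.93 kN.
ΣF_y = 0: A_y + T·sin32° − 25 = 0 → A_y = 25 − 15.2418 × 0.529919 = 16.92 kN.

T = 15.24 kN, A_x = 12.93 kN, A_y = 16.92 kN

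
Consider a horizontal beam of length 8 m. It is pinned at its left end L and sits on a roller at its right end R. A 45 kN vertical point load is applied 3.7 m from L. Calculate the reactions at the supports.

Moments about L: R_y·8 − 45·3.7 = 0 → R_y = 166.5/8 = 20.8125 ≈ 20.81 kN.
ΣF_y = 0: L_y + 20.8125 − 45 = 0 → L_y = 24.19 kN.
ΣF_x = 0: no horizontal applied forces, so L_x = 0.

L_x = 0, L_y = 24.19 kN, R_y = 20.81 kN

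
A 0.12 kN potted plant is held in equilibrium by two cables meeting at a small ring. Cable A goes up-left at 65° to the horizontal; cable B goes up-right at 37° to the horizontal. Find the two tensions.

ΣF_x = 0: −T_A·cos65° + T_B·cos37° = 0 → T_B = 0.529175·T_A.
ΣF_y = 0: T_A·sin65° + T_B·sin37° = 0.12.
Substitute: T_A·(0.906308 + 0.529175·0.601815) = 0.12 → T_A = 0.0979773 ≈ 0.09798 kN.
Then T_B = 0.529175 × 0.0979773 = 0.05185 kN.

T_A = 0.09798 kN, T_B = 0.05185 kN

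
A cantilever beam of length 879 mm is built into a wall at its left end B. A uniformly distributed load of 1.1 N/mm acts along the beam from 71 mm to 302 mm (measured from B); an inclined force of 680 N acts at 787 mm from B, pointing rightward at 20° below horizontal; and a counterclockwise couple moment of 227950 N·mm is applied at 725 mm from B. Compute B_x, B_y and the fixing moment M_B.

B_x = -639.0 N, B_y = 486.7 N, M_B = 2475 N·mm

Resultant of the distributed load: 1.1 × 231 = 254.1 N at 186.5 mm from B.
ΣF_x = 0: B_x + 680·cos20° = 0 → B_x = -639.0 N.
ΣF_y = 0: B_y − 1.1·231 − 680·sin20° = 0 → B_y = 486.7 N.
ΣM about B: M_B − (1.1·231)·186.5 − 680·sin20°·787 + 227950 = 0 → M_B = 2475 N·mm.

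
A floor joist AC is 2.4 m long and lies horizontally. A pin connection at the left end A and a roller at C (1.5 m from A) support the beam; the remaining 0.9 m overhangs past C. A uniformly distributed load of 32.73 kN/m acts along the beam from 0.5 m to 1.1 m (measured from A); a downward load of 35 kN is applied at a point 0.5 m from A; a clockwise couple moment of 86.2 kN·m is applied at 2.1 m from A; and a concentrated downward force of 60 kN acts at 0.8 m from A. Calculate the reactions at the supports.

Resultant of the distributed load: 32.73 × 0.6 = 19.638 kN at 0.8 m from A.
Moments about A: C_y·1.5 − (32.73·0.6)·0.8 − 35·0.5 − 86.2 − 60·0.8 = 0 → C_y = 167.4104/1.5 = 111.607 ≈ 111.6 kN.
ΣF_y = 0: A_y + 111.607 − 32.73·0.6 − 35 − 60 = 0 → A_y = 3.031 kN.
ΣF_x = 0: no horizontal applied forces, so A_x = 0.

A_x = 0, A_y = 3.031 kN, C_y = 111.6 kN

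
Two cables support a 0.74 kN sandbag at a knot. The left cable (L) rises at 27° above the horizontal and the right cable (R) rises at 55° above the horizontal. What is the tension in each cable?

ΣF_x = 0: −T_L·cos27° + T_R·cos55° = 0 → T_R = 1.55342·T_L.
ΣF_y = 0: T_L·sin27° + T_R·sin55° = 0.74.
Substitute: T_L·(0.45399 + 1.55342·0.819152) = 0.74 → T_L = 0.428618 ≈ 0.4286 kN.
Then T_R = 1.55342 × 0.428618 = 0.6658 kN.

T_L = 0.4286 kN, T_R = 0.6658 kN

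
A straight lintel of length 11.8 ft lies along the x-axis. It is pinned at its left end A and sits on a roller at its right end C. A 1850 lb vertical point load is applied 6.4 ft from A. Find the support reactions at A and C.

Moments about A: C_y·11.8 − 1850·6.4 = 0 → C_y = 11840/11.8 = 1003.39 ≈ 1003 lb.
ΣF_y = 0: A_y + 1003.39 − 1850 = 0 → A_y = 846.6 lb.
ΣF_x = 0: no horizontal applied forces, so A_x = 0.

A_x = 0, A_y = 846.6 lb, C_y = 1003 lb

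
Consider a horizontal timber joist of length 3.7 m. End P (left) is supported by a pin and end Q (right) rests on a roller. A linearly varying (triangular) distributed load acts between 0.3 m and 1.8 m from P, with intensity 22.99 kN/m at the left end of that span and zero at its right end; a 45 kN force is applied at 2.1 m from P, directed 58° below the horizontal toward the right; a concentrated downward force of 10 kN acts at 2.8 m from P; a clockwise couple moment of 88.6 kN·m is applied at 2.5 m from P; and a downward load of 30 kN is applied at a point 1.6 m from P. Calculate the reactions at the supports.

P_x = -23.85 kN, P_y = 25.53 kN, Q_y = 69.87 kN

Resultant of the triangular load: ½ × 22.99 × 1.5 = 17.2425 kN, acting at 0.8 m from P (one-third of the span from the peak).
ΣM about P: Q_y·3.7 − (½·22.99·1.5)·0.8 − 45·sin58°·2.1 − 10·2.8 − 88.6 − 30·1.6 = 0 → Q_y = 258.535/3.7 = 69.8743 ≈ 69.87 kN.
ΣF_y = 0: P_y + 69.8743 − ½·22.99·1.5 − 45·sin58° − 10 − 30 = 0 → P_y = 25.53 kN.
ΣF_x = 0: P_x + 45·cos58° = 0 → P_x = -23.85 kN.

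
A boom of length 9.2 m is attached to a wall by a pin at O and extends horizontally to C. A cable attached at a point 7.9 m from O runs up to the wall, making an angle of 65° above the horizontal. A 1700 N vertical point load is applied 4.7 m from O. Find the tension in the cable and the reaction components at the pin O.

T = 1116 N, O_x = 471.6 N, O_y = 688.6 N

ΣM about O: T·sin65°·7.9 − 1700·4.7 = 0 → T = 7990/(7.9·0.906308) = 1115.95 ≈ 1116 N.
ΣF_x = 0: O_x − T·cos65° = 0 → O_x = 1115.95 × 0.422618 = 471.6 N.
ΣF_y = 0: O_y + T·sin65° − 1700 = 0 → O_y = 1700 − 1115.95 × 0.906308 = 688.6 N.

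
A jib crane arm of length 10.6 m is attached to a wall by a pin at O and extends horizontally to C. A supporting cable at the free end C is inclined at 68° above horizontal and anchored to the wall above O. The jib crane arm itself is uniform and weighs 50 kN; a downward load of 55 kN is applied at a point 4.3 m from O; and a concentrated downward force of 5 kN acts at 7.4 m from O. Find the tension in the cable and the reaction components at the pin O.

T = 54.79 kN, O_x = 20.53 kN, O_y = 59.20 kN

ΣM about O: T·sin68°·10.6 − 50·5.3 − 55·4.3 − 5·7.4 = 0 → T = 538.5/(10.6·0.927184) = 54.7916 ≈ 54.79 kN.
ΣF_x = 0: O_x − T·cos68° = 0 → O_x = 54.7916 × 0.374607 = 20.53 kN.
ΣF_y = 0: O_y + T·sin68° − 50 − 55 − 5 = 0 → O_y = 110 − 54.7916 × 0.927184 = 59.20 kN.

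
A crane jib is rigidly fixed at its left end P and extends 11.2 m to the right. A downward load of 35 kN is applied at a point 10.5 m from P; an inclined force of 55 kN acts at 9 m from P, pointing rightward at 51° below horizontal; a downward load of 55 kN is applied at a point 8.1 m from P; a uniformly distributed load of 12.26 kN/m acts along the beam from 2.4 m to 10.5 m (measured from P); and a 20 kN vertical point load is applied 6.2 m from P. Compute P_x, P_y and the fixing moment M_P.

Resultant of the distributed load: 12.26 × 8.1 = 99.306 kN at 6.45 m from P.
ΣF_x = 0: P_x + 55·cos51° = 0 → P_x = -34.61 kN.
ΣF_y = 0: P_y − 35 − 55·sin51° − 55 − 12.26·8.1 − 20 = 0 → P_y = 252.0 kN.
ΣM about P: M_P − 35·10.5 − 55·sin51°·9 − 55·8.1 − (12.26·8.1)·6.45 − 20·6.2 = 0 → M_P = 1962 kN·m.

P_x = -34.61 kN, P_y = 252.0 kN, M_P = 1962 kN·m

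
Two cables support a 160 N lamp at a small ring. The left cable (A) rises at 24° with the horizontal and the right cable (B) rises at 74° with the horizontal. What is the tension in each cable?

T_A = 44.54 N, T_B = 147.6 N

ΣF_x = 0: −T_A·cos24° + T_B·cos74° = 0 → T_B = 3.3143·T_A.
ΣF_y = 0: T_A·sin24° + T_B·sin74° = 160.
Substitute: T_A·(0.406737 + 3.3143·0.961262) = 160 → T_A = 44.5354 ≈ 44.54 N.
Then T_B = 3.3143 × 44.5354 = 147.6 N.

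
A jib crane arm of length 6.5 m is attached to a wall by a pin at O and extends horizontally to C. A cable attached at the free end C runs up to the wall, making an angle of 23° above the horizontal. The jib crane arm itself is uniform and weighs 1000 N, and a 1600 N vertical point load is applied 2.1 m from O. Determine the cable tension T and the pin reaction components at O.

ΣM about O: T·sin23°·6.5 − 1000·3.25 − 1600·2.1 = 0 → T = 6610/(6.5·0.390731) = 2602.62 ≈ 2603 N.
ΣF_x = 0: O_x − T·cos23° = 0 → O_x = 2602.62 × 0.920505 = 2396 N.
ΣF_y = 0: O_y + T·sin23° − 1000 − 1600 = 0 → O_y = 2600 − 2602.62 × 0.390731 = 1583 N.

T = 2603 N, O_x = 2396 N, O_y = 1583 N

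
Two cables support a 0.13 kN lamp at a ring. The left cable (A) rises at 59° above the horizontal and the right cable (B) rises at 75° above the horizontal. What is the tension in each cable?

T_A = 0.04677 kN, T_B = 0.09308 kN

ΣF_x = 0: −T_A·cos59° + T_B·cos75° = 0 → T_B = 1.98995·T_A.
ΣF_y = 0: T_A·sin59° + T_B·sin75° = 0.13.
Substitute: T_A·(0.857167 + 1.98995·0.965926) = 0.13 → T_A = 0.0467742 ≈ 0.04677 kN.
Then T_B = 1.98995 × 0.0467742 = 0.09308 kN.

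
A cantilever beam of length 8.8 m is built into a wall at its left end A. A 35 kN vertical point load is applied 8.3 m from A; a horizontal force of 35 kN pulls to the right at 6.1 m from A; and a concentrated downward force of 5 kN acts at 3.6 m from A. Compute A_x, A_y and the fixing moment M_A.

ΣF_x = 0: A_x + 35 = 0 → A_x = -35.00 kN.
ΣF_y = 0: A_y − 35 − 5 = 0 → A_y = 40.00 kN.
ΣM about A: M_A − 35·8.3 − 5·3.6 = 0 → M_A = 308.5 kN·m.

A_x = -35.00 kN, A_y = 40.00 kN, M_A = 308.5 kN·m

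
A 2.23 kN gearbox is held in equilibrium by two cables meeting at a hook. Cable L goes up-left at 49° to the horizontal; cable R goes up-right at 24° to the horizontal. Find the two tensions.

T_L = 2.130 kN, T_R = 1.530 kN

ΣF_x = 0: −T_L·cos49° + T_R·cos24° = 0 → T_R = 0.718146·T_L.
ΣF_y = 0: T_L·sin49° + T_R·sin24° = 2.23.
Substitute: T_L·(0.75471 + 0.718146·0.406737) = 2.23 → T_L = 2.13029 ≈ 2.130 kN.
Then T_R = 0.718146 × 2.13029 = 1.530 kN.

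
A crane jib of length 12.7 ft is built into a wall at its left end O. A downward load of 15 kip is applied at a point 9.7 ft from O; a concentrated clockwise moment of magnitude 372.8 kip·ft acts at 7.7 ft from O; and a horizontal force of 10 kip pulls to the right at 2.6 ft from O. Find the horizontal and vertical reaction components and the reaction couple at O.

ΣF_x = 0: O_x + 10 = 0 → O_x = -10.00 kip.
ΣF_y = 0: O_y − 15 = 0 → O_y = 15.00 kip.
ΣM about O: M_O − 15·9.7 − 372.8 = 0 → M_O = 518.3 kip·ft.

O_x = -10.00 kip, O_y = 15.00 kip, M_O = 518.3 kip·ft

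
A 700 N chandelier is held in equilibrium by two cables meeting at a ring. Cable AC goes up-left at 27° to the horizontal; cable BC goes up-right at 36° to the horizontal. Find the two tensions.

ΣF_x = 0: −T_AC·cos27° + T_BC·cos36° = 0 → T_BC = 1.10134·T_AC.
ΣF_y = 0: T_AC·sin27° + T_BC·sin36° = 700.
Substitute: T_AC·(0.45399 + 1.10134·0.587785) = 700 → T_AC = 635.589 ≈ 635.6 N.
Then T_BC = 1.10134 × 635.589 = 700.0 N.

T_AC = 635.6 N, T_BC = 700.0 N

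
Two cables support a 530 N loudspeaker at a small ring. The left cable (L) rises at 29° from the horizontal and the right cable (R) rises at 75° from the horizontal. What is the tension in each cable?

T_L = 141.4 N, T_R = 477.7 N

ΣF_x = 0: −T_L·cos29° + T_R·cos75° = 0 → T_R = 3.37927·T_L.
ΣF_y = 0: T_L·sin29° + T_R·sin75° = 530.
Substitute: T_L·(0.48481 + 3.37927·0.965926) = 530 → T_L = 141.373 ≈ 141.4 N.
Then T_R = 3.37927 × 141.373 = 477.7 N.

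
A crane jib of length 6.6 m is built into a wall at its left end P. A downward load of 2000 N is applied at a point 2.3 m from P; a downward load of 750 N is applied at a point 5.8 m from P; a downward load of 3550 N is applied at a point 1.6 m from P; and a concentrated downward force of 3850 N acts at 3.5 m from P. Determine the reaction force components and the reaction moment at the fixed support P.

ΣF_x = 0: P_x = 0.
ΣF_y = 0: P_y − 2000 − 750 − 3550 − 3850 = 0 → P_y = 10150 N.
ΣM about P: M_P − 2000·2.3 − 750·5.8 − 3550·1.6 − 3850·3.5 = 0 → M_P = 28100 N·m.

P_x = 0, P_y = 10150 N, M_P = 28100 N·m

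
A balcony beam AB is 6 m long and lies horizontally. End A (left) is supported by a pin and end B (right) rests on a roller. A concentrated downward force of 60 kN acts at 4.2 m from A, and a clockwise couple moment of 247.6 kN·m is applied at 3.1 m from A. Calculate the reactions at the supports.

A_x = 0, A_y = -23.27 kN, B_y = 83.27 kN

Taking moments about A: B_y·6 − 60·4.2 − 247.6 = 0 → B_y = 499.6/6 = 83.2667 ≈ 83.27 kN.
ΣF_y = 0: A_y + 83.2667 − 60 = 0 → A_y = -23.27 kN.
ΣF_x = 0: no horizontal applied forces, so A_x = 0.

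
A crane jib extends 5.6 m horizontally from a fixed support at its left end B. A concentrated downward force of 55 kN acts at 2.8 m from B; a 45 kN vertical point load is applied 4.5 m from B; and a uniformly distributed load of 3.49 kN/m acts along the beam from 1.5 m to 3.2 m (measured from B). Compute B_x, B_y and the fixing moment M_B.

Resultant of the distributed load: 3.49 × 1.7 = 5.933 kN at 2.35 m from B.
ΣF_x = 0: B_x = 0.
ΣF_y = 0: B_y − 55 − 45 − 3.49·1.7 = 0 → B_y = 105.9 kN.
ΣM about B: M_B − 55·2.8 − 45·4.5 − (3.49·1.7)·2.35 = 0 → M_B = 370.4 kN·m.

B_x = 0, B_y = 105.9 kN, M_B = 370.4 kN·m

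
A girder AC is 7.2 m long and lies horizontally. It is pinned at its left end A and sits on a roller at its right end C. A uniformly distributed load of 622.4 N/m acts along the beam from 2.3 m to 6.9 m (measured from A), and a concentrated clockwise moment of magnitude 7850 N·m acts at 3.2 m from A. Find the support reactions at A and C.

Resultant of the distributed load: 622.4 × 4.6 = 2863.04 N at 4.6 m from A.
Taking moments about A: C_y·7.2 − (622.4·4.6)·4.6 − 7850 = 0 → C_y = 21019.984/7.2 = 2919.44 ≈ 2919 N.
ΣF_y = 0: A_y + 2919.44 − 622.4·4.6 = 0 → A_y = -56.40 N.
ΣF_x = 0: no horizontal applied forces, so A_x = 0.

A_x = 0, A_y = -56.40 N, C_y = 2919 N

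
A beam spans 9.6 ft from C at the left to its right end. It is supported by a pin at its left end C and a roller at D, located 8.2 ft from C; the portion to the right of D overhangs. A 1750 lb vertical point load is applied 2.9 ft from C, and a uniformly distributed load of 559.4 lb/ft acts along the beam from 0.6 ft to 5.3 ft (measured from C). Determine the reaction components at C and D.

C_x = 0, C_y = 2814 lb, D_y = 1565 lb

Resultant of the distributed load: 559.4 × 4.7 = 2629.18 lb at 2.95 ft from C.
Taking moments about C: D_y·8.2 − 1750·2.9 − (559.4·4.7)·2.95 = 0 → D_y = 12831.081/8.2 = 1564.77 ≈ 1565 lb.
ΣF_y = 0: C_y + 1564.77 − 1750 − 559.4·4.7 = 0 → C_y = 2814 lb.
ΣF_x = 0: no horizontal applied forces, so C_x = 0.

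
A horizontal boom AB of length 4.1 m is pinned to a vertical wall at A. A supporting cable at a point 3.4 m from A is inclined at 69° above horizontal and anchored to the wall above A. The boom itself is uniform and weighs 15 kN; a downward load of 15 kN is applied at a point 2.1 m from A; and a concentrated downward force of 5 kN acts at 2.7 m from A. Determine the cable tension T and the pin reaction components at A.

T = 23.86 kN, A_x = 8.552 kN, A_y = 12.72 kN

ΣM about A: T·sin69°·3.4 − 15·2.05 − 15·2.1 − 5·2.7 = 0 → T = 75.75/(3.4·0.93358) = 23.8645 ≈ 23.86 kN.
ΣF_x = 0: A_x − T·cos69° = 0 → A_x = 23.8645 × 0.358368 = 8.552 kN.
ΣF_y = 0: A_y + T·sin69° − 15 − 15 − 5 = 0 → A_y = 35 − 23.8645 × 0.93358 = 12.72 kN.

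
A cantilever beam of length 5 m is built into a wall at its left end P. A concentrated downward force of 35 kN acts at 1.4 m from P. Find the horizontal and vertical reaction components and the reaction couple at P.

P_x = 0, P_y = 35.00 kN, M_P = 49.00 kN·m

ΣF_x = 0: P_x = 0.
ΣF_y = 0: P_y − 35 = 0 → P_y = 35.00 kN.
ΣM about P: M_P − 35·1.4 = 0 → M_P = 49.00 kN·m.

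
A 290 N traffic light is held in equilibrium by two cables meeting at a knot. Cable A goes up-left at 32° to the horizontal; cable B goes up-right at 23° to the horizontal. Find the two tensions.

T_A = 325.9 N, T_B = 300.2 N

ΣF_x = 0: −T_A·cos32° + T_B·cos23° = 0 → T_B = 0.921286·T_A.
ΣF_y = 0: T_A·sin32° + T_B·sin23° = 290.
Substitute: T_A·(0.529919 + 0.921286·0.390731) = 290 → T_A = 325.882 ≈ 325.9 N.
Then T_B = 0.921286 × 325.882 = 300.2 N.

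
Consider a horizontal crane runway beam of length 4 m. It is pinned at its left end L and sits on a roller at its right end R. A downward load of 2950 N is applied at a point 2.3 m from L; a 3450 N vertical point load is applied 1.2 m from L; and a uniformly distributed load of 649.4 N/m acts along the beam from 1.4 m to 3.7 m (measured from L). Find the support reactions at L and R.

L_x = 0, L_y = 4210 N, R_y = 3683 N

Resultant of the distributed load: 649.4 × 2.3 = 1493.62 N at 2.55 m from L.
Moments about L: R_y·4 − 2950·2.3 − 3450·1.2 − (649.4·2.3)·2.55 = 0 → R_y = 14733.731/4 = 3683.43 ≈ 3683 N.
ΣF_y = 0: L_y + 3683.43 − 2950 − 3450 − 649.4·2.3 = 0 → L_y = 4210 N.
ΣF_x = 0: no horizontal applied forces, so L_x = 0.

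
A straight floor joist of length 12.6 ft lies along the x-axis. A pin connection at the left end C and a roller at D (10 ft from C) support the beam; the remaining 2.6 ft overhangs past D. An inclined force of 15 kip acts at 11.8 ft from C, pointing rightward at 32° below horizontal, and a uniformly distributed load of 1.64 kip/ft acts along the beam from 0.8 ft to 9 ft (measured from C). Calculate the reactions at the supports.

Resultant of the distributed load: 1.64 × 8.2 = 13.448 kip at 4.9 ft from C.
Taking moments about C: D_y·10 − 15·sin32°·11.8 − (1.64·8.2)·4.9 = 0 → D_y = 159.691/10 = 15.9691 ≈ 15.97 kip.
ΣF_y = 0: C_y + 15.9691 − 15·sin32° − 1.64·8.2 = 0 → C_y = 5.428 kip.
ΣF_x = 0: C_x + 15·cos32° = 0 → C_x = -12.72 kip.

C_x = -12.72 kip, C_y = 5.428 kip, D_y = 15.97 kip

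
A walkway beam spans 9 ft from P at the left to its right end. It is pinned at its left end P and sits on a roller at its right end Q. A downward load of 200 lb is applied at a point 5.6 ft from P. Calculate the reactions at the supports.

ΣM about P: Q_y·9 − 200·5.6 = 0 → Q_y = 1120/9 = 124.444 ≈ 124.4 lb.
ΣF_y = 0: P_y + 124.444 − 200 = 0 → P_y = 75.56 lb.
ΣF_x = 0: no horizontal applied forces, so P_x = 0.

P_x = 0, P_y = 75.56 lb, Q_y = 124.4 lb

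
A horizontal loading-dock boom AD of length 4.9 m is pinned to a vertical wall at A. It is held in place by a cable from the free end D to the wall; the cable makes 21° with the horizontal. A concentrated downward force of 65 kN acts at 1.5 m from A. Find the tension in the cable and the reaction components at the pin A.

T = 55.52 kN, A_x = 51.84 kN, A_y = 45.10 kN

ΣM about A: T·sin21°·4.9 − 65·1.5 = 0 → T = 97.5/(4.9·0.358368) = 55.5238 ≈ 55.52 kN.
ΣF_x = 0: A_x − T·cos21° = 0 → A_x = 55.5238 × 0.93358 = 51.84 kN.
ΣF_y = 0: A_y + T·sin21° − 65 = 0 → A_y = 65 − 55.5238 × 0.358368 = 45.10 kN.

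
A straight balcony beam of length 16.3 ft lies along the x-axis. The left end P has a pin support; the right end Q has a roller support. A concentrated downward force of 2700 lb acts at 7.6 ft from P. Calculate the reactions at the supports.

P_x = 0, P_y = 1441 lb, Q_y = 1259 lb

Taking moments about P: Q_y·16.3 − 2700·7.6 = 0 → Q_y = 20520/16.3 = 1258.9 ≈ 1259 lb.
ΣF_y = 0: P_y + 1258.9 − 2700 = 0 → P_y = 1441 lb.
ΣF_x = 0: no horizontal applied forces, so P_x = 0.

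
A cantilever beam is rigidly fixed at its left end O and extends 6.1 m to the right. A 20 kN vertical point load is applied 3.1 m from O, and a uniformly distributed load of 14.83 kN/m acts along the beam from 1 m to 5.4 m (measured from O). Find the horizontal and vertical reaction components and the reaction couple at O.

O_x = 0, O_y = 85.25 kN, M_O = 270.8 kN·m

Resultant of the distributed load: 14.83 × 4.4 = 65.252 kN at 3.2 m from O.
ΣF_x = 0: O_x = 0.
ΣF_y = 0: O_y − 20 − 14.83·4.4 = 0 → O_y = 85.25 kN.
ΣM about O: M_O − 20·3.1 − (14.83·4.4)·3.2 = 0 → M_O = 270.8 kN·m.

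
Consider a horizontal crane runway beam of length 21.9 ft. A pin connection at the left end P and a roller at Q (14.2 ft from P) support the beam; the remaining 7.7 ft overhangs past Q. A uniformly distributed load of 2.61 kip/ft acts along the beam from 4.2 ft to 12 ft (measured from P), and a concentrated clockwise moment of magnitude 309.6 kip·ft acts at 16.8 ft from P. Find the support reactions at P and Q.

P_x = 0, P_y = -13.06 kip, Q_y = 33.42 kip

Resultant of the distributed load: 2.61 × 7.8 = 20.358 kip at 8.1 ft from P.
Moments about P: Q_y·14.2 − (2.61·7.8)·8.1 − 309.6 = 0 → Q_y = 474.4998/14.2 = 33.4155 ≈ 33.42 kip.
ΣF_y = 0: P_y + 33.4155 − 2.61·7.8 = 0 → P_y = -13.06 kip.
ΣF_x = 0: no horizontal applied forces, so P_x = 0.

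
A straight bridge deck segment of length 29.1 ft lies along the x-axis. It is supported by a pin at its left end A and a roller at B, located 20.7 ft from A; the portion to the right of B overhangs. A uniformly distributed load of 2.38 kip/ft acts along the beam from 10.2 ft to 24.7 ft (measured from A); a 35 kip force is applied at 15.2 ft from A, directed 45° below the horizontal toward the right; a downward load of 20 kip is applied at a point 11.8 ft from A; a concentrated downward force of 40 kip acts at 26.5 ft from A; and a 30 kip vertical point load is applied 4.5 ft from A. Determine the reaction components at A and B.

A_x = -24.75 kip, A_y = 32.86 kip, B_y = 116.4 kip

Resultant of the distributed load: 2.38 × 14.5 = 34.51 kip at 17.45 ft from A.
Taking moments about A: B_y·20.7 − (2.38·14.5)·17.45 − 35·sin45°·15.2 − 20·11.8 − 40·26.5 − 30·4.5 = 0 → B_y = 2409.38/20.7 = 116.395 ≈ 116.4 kip.
ΣF_y = 0: A_y + 116.395 − 2.38·14.5 − 35·sin45° − 20 − 40 − 30 = 0 → A_y = 32.86 kip.
ΣF_x = 0: A_x + 35·cos45° = 0 → A_x = -24.75 kip.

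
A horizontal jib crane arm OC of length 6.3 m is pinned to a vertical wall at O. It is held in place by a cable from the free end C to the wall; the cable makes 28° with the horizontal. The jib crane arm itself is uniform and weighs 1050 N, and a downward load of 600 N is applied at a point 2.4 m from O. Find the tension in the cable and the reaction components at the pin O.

T = 1605 N, O_x = 1417 N, O_y = 896.4 N

ΣM about O: T·sin28°·6.3 − 1050·3.15 − 600·2.4 = 0 → T = 4747.5/(6.3·0.469472) = 1605.15 ≈ 1605 N.
ΣF_x = 0: O_x − T·cos28° = 0 → O_x = 1605.15 × 0.882948 = 1417 N.
ΣF_y = 0: O_y + T·sin28° − 1050 − 600 = 0 → O_y = 1650 − 1605.15 × 0.469472 = 896.4 N.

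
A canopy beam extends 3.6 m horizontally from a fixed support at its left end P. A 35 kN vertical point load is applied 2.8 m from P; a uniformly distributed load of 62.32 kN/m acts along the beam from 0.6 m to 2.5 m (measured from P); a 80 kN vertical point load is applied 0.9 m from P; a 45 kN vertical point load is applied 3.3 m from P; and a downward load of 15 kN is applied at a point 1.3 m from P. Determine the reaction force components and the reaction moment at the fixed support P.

Resultant of the distributed load: 62.32 × 1.9 = 118.408 kN at 1.55 m from P.
ΣF_x = 0: P_x = 0.
ΣF_y = 0: P_y − 35 − 62.32·1.9 − 80 − 45 − 15 = 0 → P_y = 293.4 kN.
ΣM about P: M_P − 35·2.8 − (62.32·1.9)·1.55 − 80·0.9 − 45·3.3 − 15·1.3 = 0 → M_P = 521.5 kN·m.

P_x = 0, P_y = 293.4 kN, M_P = 521.5 kN·m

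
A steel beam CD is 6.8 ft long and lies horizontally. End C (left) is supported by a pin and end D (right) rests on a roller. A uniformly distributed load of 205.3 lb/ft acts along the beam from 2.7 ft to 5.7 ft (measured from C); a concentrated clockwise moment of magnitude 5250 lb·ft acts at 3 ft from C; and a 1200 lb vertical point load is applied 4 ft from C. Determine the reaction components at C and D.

Resultant of the distributed load: 205.3 × 3 = 615.9 lb at 4.2 ft from C.
Taking moments about C: D_y·6.8 − (205.3·3)·4.2 − 5250 − 1200·4 = 0 → D_y = 12636.78/6.8 = 1858.35 ≈ 1858 lb.
ΣF_y = 0: C_y + 1858.35 − 205.3·3 − 1200 = 0 → C_y = -42.45 lb.
ΣF_x = 0: no horizontal applied forces, so C_x = 0.

C_x = 0, C_y = -42.45 lb, D_y = 1858 lb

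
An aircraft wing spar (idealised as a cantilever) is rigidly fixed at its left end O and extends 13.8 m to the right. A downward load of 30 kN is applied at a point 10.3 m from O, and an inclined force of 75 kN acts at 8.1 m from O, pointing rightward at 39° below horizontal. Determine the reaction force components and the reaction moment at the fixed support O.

ΣF_x = 0: O_x + 75·cos39° = 0 → O_x = -58.29 kN.
ΣF_y = 0: O_y − 30 − 75·sin39° = 0 → O_y = 77.20 kN.
ΣM about O: M_O − 30·10.3 − 75·sin39°·8.1 = 0 → M_O = 691.3 kN·m.

O_x = -58.29 kN, O_y = 77.20 kN, M_O = 691.3 kN·m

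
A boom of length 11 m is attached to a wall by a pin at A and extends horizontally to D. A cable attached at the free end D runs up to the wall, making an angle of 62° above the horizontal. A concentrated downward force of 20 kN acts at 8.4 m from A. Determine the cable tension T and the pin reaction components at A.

T = 17.30 kN, A_x = 8.121 kN, A_y = 4.727 kN

ΣM about A: T·sin62°·11 − 20·8.4 = 0 → T = 168/(11·0.882948) = 17.2974 ≈ 17.30 kN.
ΣF_x = 0: A_x − T·cos62° = 0 → A_x = 17.2974 × 0.469472 = 8.121 kN.
ΣF_y = 0: A_y + T·sin62° − 20 = 0 → A_y = 20 − 17.2974 × 0.882948 = 4.727 kN.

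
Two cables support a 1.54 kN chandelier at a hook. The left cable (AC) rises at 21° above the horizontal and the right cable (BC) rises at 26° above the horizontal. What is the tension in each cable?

T_AC = 1.893 kN, T_BC = 1.966 kN

ΣF_x = 0: −T_AC·cos21° + T_BC·cos26° = 0 → T_BC = 1.0387·T_AC.
ΣF_y = 0: T_AC·sin21° + T_BC·sin26° = 1.54.
Substitute: T_AC·(0.358368 + 1.0387·0.438371) = 1.54 → T_AC = 1.89258 ≈ 1.893 kN.
Then T_BC = 1.0387 × 1.89258 = 1.966 kN.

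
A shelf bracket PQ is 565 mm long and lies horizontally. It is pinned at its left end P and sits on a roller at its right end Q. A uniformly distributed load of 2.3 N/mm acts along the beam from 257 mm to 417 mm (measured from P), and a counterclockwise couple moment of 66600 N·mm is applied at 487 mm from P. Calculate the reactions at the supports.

Resultant of the distributed load: 2.3 × 160 = 368 N at 337 mm from P.
Taking moments about P: Q_y·565 − (2.3·160)·337 + 66600 = 0 → Q_y = 57416/565 = 101.621 ≈ 101.6 N.
ΣF_y = 0: P_y + 101.621 − 2.3·160 = 0 → P_y = 266.4 N.
ΣF_x = 0: no horizontal applied forces, so P_x = 0.

P_x = 0, P_y = 266.4 N, Q_y = 101.6 N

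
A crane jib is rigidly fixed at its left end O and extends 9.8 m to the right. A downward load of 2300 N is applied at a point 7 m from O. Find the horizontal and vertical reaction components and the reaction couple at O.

ΣF_x = 0: O_x = 0.
ΣF_y = 0: O_y − 2300 = 0 → O_y = 2300 N.
ΣM about O: M_O − 2300·7 = 0 → M_O = 16100 N·m.

O_x = 0, O_y = 2300 N, M_O = 16100 N·m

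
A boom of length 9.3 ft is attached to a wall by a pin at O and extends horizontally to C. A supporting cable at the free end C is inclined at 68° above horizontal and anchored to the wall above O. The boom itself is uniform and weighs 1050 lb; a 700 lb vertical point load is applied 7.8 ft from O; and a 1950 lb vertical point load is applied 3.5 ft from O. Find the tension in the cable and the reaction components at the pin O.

T = 1991 lb, O_x = 745.8 lb, O_y = 1854 lb

ΣM about O: T·sin68°·9.3 − 1050·4.65 − 700·7.8 − 1950·3.5 = 0 → T = 17167.5/(9.3·0.927184) = 1990.94 ≈ 1991 lb.
ΣF_x = 0: O_x − T·cos68° = 0 → O_x = 1990.94 × 0.374607 = 745.8 lb.
ΣF_y = 0: O_y + T·sin68° − 1050 − 700 − 1950 = 0 → O_y = 3700 − 1990.94 × 0.927184 = 1854 lb.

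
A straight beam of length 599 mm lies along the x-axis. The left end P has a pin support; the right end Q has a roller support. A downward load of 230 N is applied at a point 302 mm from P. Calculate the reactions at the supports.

Taking moments about P: Q_y·599 − 230·302 = 0 → Q_y = 69460/599 = 115.96 ≈ 116.0 N.
ΣF_y = 0: P_y + 115.96 − 230 = 0 → P_y = 114.0 N.
ΣF_x = 0: no horizontal applied forces, so P_x = 0.

P_x = 0, P_y = 114.0 N, Q_y = 116.0 N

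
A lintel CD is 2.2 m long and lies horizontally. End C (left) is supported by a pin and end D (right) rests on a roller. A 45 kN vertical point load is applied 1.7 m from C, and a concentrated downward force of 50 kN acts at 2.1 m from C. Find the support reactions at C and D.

ΣM about C: D_y·2.2 − 45·1.7 − 50·2.1 = 0 → D_y = 181.5/2.2 = 82.50 kN.
ΣF_y = 0: C_y + 82.5 − 45 − 50 = 0 → C_y = 12.50 kN.
ΣF_x = 0: no horizontal applied forces, so C_x = 0.

C_x = 0, C_y = 12.50 kN, D_y = 82.50 kN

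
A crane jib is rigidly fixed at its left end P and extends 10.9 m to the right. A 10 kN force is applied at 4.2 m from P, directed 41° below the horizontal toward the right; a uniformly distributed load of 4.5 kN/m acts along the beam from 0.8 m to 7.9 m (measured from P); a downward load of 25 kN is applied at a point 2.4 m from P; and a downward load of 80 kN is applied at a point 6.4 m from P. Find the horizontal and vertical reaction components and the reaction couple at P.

P_x = -7.547 kN, P_y = 143.5 kN, M_P = 738.5 kN·m

Resultant of the distributed load: 4.5 × 7.1 = 31.95 kN at 4.35 m from P.
ΣF_x = 0: P_x + 10·cos41° = 0 → P_x = -7.547 kN.
ΣF_y = 0: P_y − 10·sin41° − 4.5·7.1 − 25 − 80 = 0 → P_y = 143.5 kN.
ΣM about P: M_P − 10·sin41°·4.2 − (4.5·7.1)·4.35 − 25·2.4 − 80·6.4 = 0 → M_P = 738.5 kN·m.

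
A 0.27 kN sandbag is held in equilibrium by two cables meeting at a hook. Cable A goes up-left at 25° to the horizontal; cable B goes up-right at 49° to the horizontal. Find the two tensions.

T_A = 0.1843 kN, T_B = 0.2546 kN

ΣF_x = 0: −T_A·cos25° + T_B·cos49° = 0 → T_B = 1.38144·T_A.
ΣF_y = 0: T_A·sin25° + T_B·sin49° = 0.27.
Substitute: T_A·(0.422618 + 1.38144·0.75471) = 0.27 → T_A = 0.184275 ≈ 0.1843 kN.
Then T_B = 1.38144 × 0.184275 = 0.2546 kN.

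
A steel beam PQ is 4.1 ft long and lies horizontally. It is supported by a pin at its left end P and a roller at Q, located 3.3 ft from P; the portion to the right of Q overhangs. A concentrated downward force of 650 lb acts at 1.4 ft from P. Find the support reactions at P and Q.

P_x = 0, P_y = 374.2 lb, Q_y = 275.8 lb

Moments about P: Q_y·3.3 − 650·1.4 = 0 → Q_y = 910/3.3 = 275.758 ≈ 275.8 lb.
ΣF_y = 0: P_y + 275.758 − 650 = 0 → P_y = 374.2 lb.
ΣF_x = 0: no horizontal applied forces, so P_x = 0.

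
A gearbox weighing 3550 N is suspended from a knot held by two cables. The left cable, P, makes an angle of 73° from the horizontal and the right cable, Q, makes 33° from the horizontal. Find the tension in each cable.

T_P = 3097 N, T_Q = 1080 N

ΣF_x = 0: −T_P·cos73° + T_Q·cos33° = 0 → T_Q = 0.348613·T_P.
ΣF_y = 0: T_P·sin73° + T_Q·sin33° = 3550.
Substitute: T_P·(0.956305 + 0.348613·0.544639) = 3550 → T_P = 3097.26 ≈ 3097 N.
Then T_Q = 0.348613 × 3097.26 = 1080 N.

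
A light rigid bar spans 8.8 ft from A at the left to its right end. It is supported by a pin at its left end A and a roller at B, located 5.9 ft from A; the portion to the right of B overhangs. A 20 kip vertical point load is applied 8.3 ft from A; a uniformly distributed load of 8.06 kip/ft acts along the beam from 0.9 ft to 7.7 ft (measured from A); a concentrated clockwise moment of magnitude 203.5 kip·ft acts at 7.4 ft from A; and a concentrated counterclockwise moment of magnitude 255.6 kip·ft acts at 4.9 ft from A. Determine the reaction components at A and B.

Resultant of the distributed load: 8.06 × 6.8 = 54.808 kip at 4.3 ft from A.
Taking moments about A: B_y·5.9 − 20·8.3 − (8.06·6.8)·4.3 − 203.5 + 255.6 = 0 → B_y = 349.5744/5.9 = 59.2499 ≈ 59.25 kip.
ΣF_y = 0: A_y + 59.2499 − 20 − 8.06·6.8 = 0 → A_y = 15.56 kip.
ΣF_x = 0: no horizontal applied forces, so A_x = 0.

A_x = 0, A_y = 15.56 kip, B_y = 59.25 kip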